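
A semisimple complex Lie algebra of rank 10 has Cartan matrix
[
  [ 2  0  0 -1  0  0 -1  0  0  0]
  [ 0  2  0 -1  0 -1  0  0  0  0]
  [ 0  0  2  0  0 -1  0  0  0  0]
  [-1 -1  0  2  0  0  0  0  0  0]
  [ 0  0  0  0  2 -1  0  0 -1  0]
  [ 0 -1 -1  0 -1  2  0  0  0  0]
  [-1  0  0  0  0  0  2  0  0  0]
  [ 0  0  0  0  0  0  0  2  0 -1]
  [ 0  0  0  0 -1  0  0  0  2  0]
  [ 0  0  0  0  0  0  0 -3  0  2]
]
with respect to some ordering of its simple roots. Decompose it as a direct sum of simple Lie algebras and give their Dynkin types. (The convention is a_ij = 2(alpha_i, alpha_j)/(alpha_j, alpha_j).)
type E_8 + type G_2

The diagram associated to this matrix has two connected components: the simple roots {alpha_1, alpha_2, alpha_3, alpha_4, alpha_5, alpha_6, alpha_7, alpha_9} form a chain of 7 nodes with one extra node attached to the third node from one end (E_8), and {alpha_8, alpha_10} form two nodes joined by a triple edge (G_2). A semisimple Lie algebra decomposes uniquely as the direct sum of simple ideals, one per connected component of its Dynkin diagram, so g ≅ E_8 ⊕ G_2 (dimension 248 + 14 = 262).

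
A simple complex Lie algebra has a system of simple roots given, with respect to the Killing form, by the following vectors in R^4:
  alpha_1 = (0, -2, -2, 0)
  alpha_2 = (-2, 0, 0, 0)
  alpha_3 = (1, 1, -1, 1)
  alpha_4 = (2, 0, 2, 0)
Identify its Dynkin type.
type F_4

Compute the Cartan integers a_ij = 2(alpha_i, alpha_j)/(alpha_j, alpha_j); the resulting 4x4 Cartan matrix is
[[2, 0, 0, -1], [0, 2, -1, -1], [0, -1, 2, 0], [-1, -2, 0, 2]].
The roots have two lengths (squared-length ratio 2:1); the short ones are alpha_{2,3}. The associated Dynkin diagram is a chain of 4 nodes with a double edge between the middle two (F_4), so the type is F_4.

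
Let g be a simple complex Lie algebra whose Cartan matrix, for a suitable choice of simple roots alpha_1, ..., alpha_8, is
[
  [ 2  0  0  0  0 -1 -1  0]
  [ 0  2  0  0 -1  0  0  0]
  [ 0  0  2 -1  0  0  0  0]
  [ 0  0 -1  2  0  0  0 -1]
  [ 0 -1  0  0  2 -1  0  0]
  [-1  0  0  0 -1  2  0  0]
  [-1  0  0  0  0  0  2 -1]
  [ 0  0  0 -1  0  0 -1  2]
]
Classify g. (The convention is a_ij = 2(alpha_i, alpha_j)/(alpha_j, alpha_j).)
A_8

The matrix has rank 8 with 2's on the diagonal. Reading the off-diagonal entries as Dynkin edges (a single edge where a_ij = a_ji = -1; a double or triple edge where a_ij * a_ji = 2 or 3), the diagram is a chain of 8 nodes with single edges (A_8). One simple-root ordering that puts it in standard form is (alpha_3, alpha_4, alpha_8, alpha_7, alpha_1, alpha_6, alpha_5, alpha_2). So the algebra is type A_8, i.e. sl(9).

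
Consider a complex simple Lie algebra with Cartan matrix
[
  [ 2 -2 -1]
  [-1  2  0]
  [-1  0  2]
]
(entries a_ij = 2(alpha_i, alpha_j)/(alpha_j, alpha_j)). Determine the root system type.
The matrix has rank 3 with 2's on the diagonal. Reading the off-diagonal entries as Dynkin edges (a single edge where a_ij = a_ji = -1; a double or triple edge where a_ij * a_ji = 2 or 3), the diagram is a chain of 3 nodes with a double edge at one end; the terminal node there is the unique short simple root (B_3). One simple-root ordering that puts it in standard form is (alpha_3, alpha_1, alpha_2). So the algebra is type B_3, i.e. so(7).

type B_3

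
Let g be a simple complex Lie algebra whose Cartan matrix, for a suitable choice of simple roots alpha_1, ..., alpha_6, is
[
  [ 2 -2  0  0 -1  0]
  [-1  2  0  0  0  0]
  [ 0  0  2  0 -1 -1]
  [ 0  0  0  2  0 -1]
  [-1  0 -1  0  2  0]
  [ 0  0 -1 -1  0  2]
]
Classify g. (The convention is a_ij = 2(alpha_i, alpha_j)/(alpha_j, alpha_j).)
The matrix has rank 6 with 2's on the diagonal. Reading the off-diagonal entries as Dynkin edges (a single edge where a_ij = a_ji = -1; a double or triple edge where a_ij * a_ji = 2 or 3), the diagram is a chain of 6 nodes with a double edge at one end; the terminal node there is the unique short simple root (B_6). One simple-root ordering that puts it in standard form is (alpha_4, alpha_6, alpha_3, alpha_5, alpha_1, alpha_2). So the algebra is type B_6, i.e. so(13).

B_6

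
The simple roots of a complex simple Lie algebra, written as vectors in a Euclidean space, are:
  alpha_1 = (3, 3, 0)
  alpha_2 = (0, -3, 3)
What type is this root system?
A_2 (sl(3))

Compute the Cartan integers a_ij = 2(alpha_i, alpha_j)/(alpha_j, alpha_j); the resulting 2x2 Cartan matrix is
[[2, -1], [-1, 2]].
All simple roots have the same length, so the diagram is simply laced. The associated Dynkin diagram is a chain of 2 nodes with single edges (A_2), so the type is A_2 (the algebra sl(3)).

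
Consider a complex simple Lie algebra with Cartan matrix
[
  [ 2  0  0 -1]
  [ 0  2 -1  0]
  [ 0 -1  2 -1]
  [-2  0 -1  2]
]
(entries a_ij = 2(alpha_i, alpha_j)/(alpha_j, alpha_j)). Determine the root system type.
The matrix has rank 4 with 2's on the diagonal. Reading the off-diagonal entries as Dynkin edges (a single edge where a_ij = a_ji = -1; a double or triple edge where a_ij * a_ji = 2 or 3), the diagram is a chain of 4 nodes with a double edge at one end; the terminal node there is the unique short simple root (B_4). One simple-root ordering that puts it in standard form is (alpha_2, alpha_3, alpha_4, alpha_1). So the algebra is type B_4, i.e. so(9).

B_4 (so(9))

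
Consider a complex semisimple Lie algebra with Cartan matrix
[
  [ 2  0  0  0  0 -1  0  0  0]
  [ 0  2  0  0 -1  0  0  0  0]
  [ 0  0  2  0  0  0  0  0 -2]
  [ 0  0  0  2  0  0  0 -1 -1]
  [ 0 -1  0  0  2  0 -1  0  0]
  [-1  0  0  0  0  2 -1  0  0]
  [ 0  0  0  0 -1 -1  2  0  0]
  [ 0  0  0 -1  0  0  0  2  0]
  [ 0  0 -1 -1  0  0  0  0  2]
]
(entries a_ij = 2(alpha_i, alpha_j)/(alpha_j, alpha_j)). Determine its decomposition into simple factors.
A5 ⊕ C4

The diagram associated to this matrix has two connected components: the simple roots {alpha_1, alpha_2, alpha_5, alpha_6, alpha_7} form a chain of 5 nodes with single edges (A_5), and {alpha_3, alpha_4, alpha_8, alpha_9} form a chain of 4 nodes with a double edge at one end; the terminal node there is the unique long simple root (C_4). A semisimple Lie algebra decomposes uniquely as the direct sum of simple ideals, one per connected component of its Dynkin diagram, so g ≅ A_5 ⊕ C_4 (dimension 35 + 36 = 71).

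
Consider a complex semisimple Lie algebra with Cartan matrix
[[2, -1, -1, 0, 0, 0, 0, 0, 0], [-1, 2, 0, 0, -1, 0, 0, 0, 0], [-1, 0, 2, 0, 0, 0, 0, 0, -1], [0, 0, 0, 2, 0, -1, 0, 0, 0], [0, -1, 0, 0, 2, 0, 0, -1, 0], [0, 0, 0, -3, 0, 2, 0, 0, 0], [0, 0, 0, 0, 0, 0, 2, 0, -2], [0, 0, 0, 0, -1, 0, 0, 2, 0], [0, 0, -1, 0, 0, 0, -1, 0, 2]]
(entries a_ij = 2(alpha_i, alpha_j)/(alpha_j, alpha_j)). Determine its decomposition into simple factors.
The diagram associated to this matrix has two connected components: the simple roots {alpha_1, alpha_2, alpha_3, alpha_5, alpha_7, alpha_8, alpha_9} form a chain of 7 nodes with a double edge at one end; the terminal node there is the unique long simple root (C_7), and {alpha_4, alpha_6} form two nodes joined by a triple edge (G_2). A semisimple Lie algebra decomposes uniquely as the direct sum of simple ideals, one per connected component of its Dynkin diagram, so g ≅ C_7 ⊕ G_2 (dimension 105 + 14 = 119).

C_7 + G_2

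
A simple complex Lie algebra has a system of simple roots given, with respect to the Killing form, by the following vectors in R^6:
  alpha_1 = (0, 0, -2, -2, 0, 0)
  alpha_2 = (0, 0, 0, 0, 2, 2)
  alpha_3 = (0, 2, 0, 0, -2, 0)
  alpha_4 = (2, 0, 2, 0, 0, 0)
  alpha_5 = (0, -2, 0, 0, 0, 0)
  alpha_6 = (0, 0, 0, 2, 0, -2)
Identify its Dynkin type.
Compute the Cartan integers a_ij = 2(alpha_i, alpha_j)/(alpha_j, alpha_j); the resulting 6x6 Cartan matrix is
[[2, 0, 0, -1, 0, -1], [0, 2, -1, 0, 0, -1], [0, -1, 2, 0, -2, 0], [-1, 0, 0, 2, 0, 0], [0, 0, -1, 0, 2, 0], [-1, -1, 0, 0, 0, 2]].
The roots have two lengths (squared-length ratio 2:1); the short ones are alpha_{5}. The associated Dynkin diagram is a chain of 6 nodes with a double edge at one end; the terminal node there is the unique short simple root (B_6), so the type is B_6 (the algebra so(13)).

B_6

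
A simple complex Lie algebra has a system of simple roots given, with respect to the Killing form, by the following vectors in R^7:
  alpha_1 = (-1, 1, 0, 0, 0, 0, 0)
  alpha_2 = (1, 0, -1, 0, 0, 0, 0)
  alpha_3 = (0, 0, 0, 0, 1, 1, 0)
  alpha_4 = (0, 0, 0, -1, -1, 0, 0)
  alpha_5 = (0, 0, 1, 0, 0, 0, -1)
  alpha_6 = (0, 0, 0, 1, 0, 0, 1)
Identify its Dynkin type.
Compute the Cartan integers a_ij = 2(alpha_i, alpha_j)/(alpha_j, alpha_j); the resulting 6x6 Cartan matrix is
[[2, -1, 0, 0, 0, 0], [-1, 2, 0, 0, -1, 0], [0, 0, 2, -1, 0, 0], [0, 0, -1, 2, 0, -1], [0, -1, 0, 0, 2, -1], [0, 0, 0, -1, -1, 2]].
All simple roots have the same length, so the diagram is simply laced. The associated Dynkin diagram is a chain of 6 nodes with single edges (A_6), so the type is A_6 (the algebra sl(7)).

type A_6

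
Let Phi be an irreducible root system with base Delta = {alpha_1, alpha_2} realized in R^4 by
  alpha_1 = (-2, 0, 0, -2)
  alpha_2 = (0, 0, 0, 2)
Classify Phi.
type B_2

Compute the Cartan integers a_ij = 2(alpha_i, alpha_j)/(alpha_j, alpha_j); the resulting 2x2 Cartan matrix is
[[2, -2], [-1, 2]].
The roots have two lengths (squared-length ratio 2:1); the short ones are alpha_{2}. The associated Dynkin diagram is a chain of 2 nodes with a double edge at one end; the terminal node there is the unique short simple root (B_2), so the type is B_2 (the algebra so(5)).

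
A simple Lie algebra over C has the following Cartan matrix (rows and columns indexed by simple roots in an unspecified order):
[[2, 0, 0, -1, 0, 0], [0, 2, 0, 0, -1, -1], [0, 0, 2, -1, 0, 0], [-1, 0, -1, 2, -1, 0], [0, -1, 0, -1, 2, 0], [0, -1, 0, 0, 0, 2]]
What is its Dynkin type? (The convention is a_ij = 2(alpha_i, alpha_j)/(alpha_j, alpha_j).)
type D_6

The matrix has rank 6 with 2's on the diagonal. Reading the off-diagonal entries as Dynkin edges (a single edge where a_ij = a_ji = -1; a double or triple edge where a_ij * a_ji = 2 or 3), the diagram is a chain of 4 nodes with a fork of two nodes at one end (D_6). One simple-root ordering that puts it in standard form is (alpha_6, alpha_2, alpha_5, alpha_4, alpha_3, alpha_1). So the algebra is type D_6, i.e. so(12).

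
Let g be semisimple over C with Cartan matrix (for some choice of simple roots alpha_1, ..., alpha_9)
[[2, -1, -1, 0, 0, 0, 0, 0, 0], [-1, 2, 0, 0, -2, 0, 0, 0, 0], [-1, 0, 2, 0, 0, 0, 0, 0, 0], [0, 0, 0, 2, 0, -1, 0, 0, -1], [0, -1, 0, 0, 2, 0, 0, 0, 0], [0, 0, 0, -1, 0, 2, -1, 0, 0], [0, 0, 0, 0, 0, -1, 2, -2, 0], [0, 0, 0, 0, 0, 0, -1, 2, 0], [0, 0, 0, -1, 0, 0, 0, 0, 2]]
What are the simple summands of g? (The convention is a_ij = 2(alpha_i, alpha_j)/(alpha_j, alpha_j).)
B4 ⊕ B5

The diagram associated to this matrix has two connected components: the simple roots {alpha_1, alpha_2, alpha_3, alpha_5} form a chain of 4 nodes with a double edge at one end; the terminal node there is the unique short simple root (B_4), and {alpha_4, alpha_6, alpha_7, alpha_8, alpha_9} form a chain of 5 nodes with a double edge at one end; the terminal node there is the unique short simple root (B_5). A semisimple Lie algebra decomposes uniquely as the direct sum of simple ideals, one per connected component of its Dynkin diagram, so g ≅ B_4 ⊕ B_5 (dimension 36 + 55 = 91).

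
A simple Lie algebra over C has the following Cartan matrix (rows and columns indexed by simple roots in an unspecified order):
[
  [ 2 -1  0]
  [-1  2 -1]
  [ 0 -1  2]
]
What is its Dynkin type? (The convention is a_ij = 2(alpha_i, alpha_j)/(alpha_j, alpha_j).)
A_3

The matrix has rank 3 with 2's on the diagonal. Reading the off-diagonal entries as Dynkin edges (a single edge where a_ij = a_ji = -1; a double or triple edge where a_ij * a_ji = 2 or 3), the diagram is a chain of 3 nodes with single edges (A_3). One simple-root ordering that puts it in standard form is (alpha_1, alpha_2, alpha_3). So the algebra is type A_3, i.e. sl(4).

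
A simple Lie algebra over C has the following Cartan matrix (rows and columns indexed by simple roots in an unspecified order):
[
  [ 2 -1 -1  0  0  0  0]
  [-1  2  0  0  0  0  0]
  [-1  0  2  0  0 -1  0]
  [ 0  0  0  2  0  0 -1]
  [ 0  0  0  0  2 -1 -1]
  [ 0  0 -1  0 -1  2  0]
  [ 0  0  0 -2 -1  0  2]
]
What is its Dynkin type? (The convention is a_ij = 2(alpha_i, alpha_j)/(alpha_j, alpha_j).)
B_7

The matrix has rank 7 with 2's on the diagonal. Reading the off-diagonal entries as Dynkin edges (a single edge where a_ij = a_ji = -1; a double or triple edge where a_ij * a_ji = 2 or 3), the diagram is a chain of 7 nodes with a double edge at one end; the terminal node there is the unique short simple root (B_7). One simple-root ordering that puts it in standard form is (alpha_2, alpha_1, alpha_3, alpha_6, alpha_5, alpha_7, alpha_4). So the algebra is type B_7, i.e. so(15).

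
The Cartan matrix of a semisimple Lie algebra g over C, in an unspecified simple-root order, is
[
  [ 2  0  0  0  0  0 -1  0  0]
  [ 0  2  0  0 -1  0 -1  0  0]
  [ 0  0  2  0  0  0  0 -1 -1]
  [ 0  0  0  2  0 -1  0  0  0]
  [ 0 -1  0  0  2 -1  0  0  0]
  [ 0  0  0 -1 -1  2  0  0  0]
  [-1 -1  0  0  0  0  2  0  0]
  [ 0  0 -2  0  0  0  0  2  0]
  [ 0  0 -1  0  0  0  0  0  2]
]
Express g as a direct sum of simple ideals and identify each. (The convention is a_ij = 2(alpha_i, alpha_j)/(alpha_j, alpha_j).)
The diagram associated to this matrix has two connected components: the simple roots {alpha_1, alpha_2, alpha_4, alpha_5, alpha_6, alpha_7} form a chain of 6 nodes with single edges (A_6), and {alpha_3, alpha_8, alpha_9} form a chain of 3 nodes with a double edge at one end; the terminal node there is the unique long simple root (C_3). A semisimple Lie algebra decomposes uniquely as the direct sum of simple ideals, one per connected component of its Dynkin diagram, so g ≅ A_6 ⊕ C_3 (dimension 48 + 21 = 69).

A_6 (sl(7)) + C_3 (sp(6))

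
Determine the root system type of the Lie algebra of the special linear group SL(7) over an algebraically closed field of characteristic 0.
This is sl(7), which has dimension 7^2 - 1 = 48 and rank 7 - 1 = 6 (a Cartan subalgebra is the diagonal traceless matrices). In the classification of classical Lie algebras, the special linear algebra sl(n+1) has type A_n; here n = 6, so the Dynkin diagram is a chain of 6 nodes with single edges (A_6). Hence the type is A_6.

A_6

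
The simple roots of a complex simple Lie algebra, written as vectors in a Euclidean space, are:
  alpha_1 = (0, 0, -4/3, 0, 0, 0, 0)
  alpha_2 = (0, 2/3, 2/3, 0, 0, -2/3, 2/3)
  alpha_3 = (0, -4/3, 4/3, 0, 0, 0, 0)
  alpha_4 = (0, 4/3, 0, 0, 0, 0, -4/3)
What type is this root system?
Compute the Cartan integers a_ij = 2(alpha_i, alpha_j)/(alpha_j, alpha_j); the resulting 4x4 Cartan matrix is
[[2, -1, -1, 0], [-1, 2, 0, 0], [-2, 0, 2, -1], [0, 0, -1, 2]].
The roots have two lengths (squared-length ratio 2:1); the short ones are alpha_{1,2}. The associated Dynkin diagram is a chain of 4 nodes with a double edge between the middle two (F_4), so the type is F_4.

F_4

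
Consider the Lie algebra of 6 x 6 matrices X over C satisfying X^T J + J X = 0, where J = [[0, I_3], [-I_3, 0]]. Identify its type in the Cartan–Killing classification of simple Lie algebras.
C3

This is sp(6), which has dimension 6(6+1)/2 = 21 and rank 6/2 = 3. In the classification of classical Lie algebras, the symplectic algebra sp(2n) has type C_n; here n = 3, so the Dynkin diagram is a chain of 3 nodes with a double edge at one end; the terminal node there is the unique long simple root (C_3). Hence the type is C_3.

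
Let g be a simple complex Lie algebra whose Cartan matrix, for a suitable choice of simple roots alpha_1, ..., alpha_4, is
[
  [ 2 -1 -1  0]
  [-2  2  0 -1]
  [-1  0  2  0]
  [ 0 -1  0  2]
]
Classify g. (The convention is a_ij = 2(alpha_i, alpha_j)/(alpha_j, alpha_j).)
F_4

The matrix has rank 4 with 2's on the diagonal. Reading the off-diagonal entries as Dynkin edges (a single edge where a_ij = a_ji = -1; a double or triple edge where a_ij * a_ji = 2 or 3), the diagram is a chain of 4 nodes with a double edge between the middle two (F_4). One simple-root ordering that puts it in standard form is (alpha_4, alpha_2, alpha_1, alpha_3). So the algebra is type F_4.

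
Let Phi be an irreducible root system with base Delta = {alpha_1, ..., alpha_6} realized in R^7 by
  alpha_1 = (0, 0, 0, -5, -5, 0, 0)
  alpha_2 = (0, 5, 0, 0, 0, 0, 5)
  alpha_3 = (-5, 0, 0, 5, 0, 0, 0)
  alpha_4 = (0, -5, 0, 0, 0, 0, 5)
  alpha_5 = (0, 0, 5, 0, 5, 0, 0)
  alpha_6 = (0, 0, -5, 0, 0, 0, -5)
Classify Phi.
Compute the Cartan integers a_ij = 2(alpha_i, alpha_j)/(alpha_j, alpha_j); the resulting 6x6 Cartan matrix is
[[2, 0, -1, 0, -1, 0], [0, 2, 0, 0, 0, -1], [-1, 0, 2, 0, 0, 0], [0, 0, 0, 2, 0, -1], [-1, 0, 0, 0, 2, -1], [0, -1, 0, -1, -1, 2]].
All simple roots have the same length, so the diagram is simply laced. The associated Dynkin diagram is a chain of 4 nodes with a fork of two nodes at one end (D_6), so the type is D_6 (the algebra so(12)).

D_6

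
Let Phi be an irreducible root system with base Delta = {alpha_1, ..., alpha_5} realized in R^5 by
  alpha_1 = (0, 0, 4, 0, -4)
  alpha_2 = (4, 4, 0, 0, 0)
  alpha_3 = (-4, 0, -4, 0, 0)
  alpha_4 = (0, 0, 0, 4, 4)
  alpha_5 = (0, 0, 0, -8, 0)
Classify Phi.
Compute the Cartan integers a_ij = 2(alpha_i, alpha_j)/(alpha_j, alpha_j); the resulting 5x5 Cartan matrix is
[[2, 0, -1, -1, 0], [0, 2, -1, 0, 0], [-1, -1, 2, 0, 0], [-1, 0, 0, 2, -1], [0, 0, 0, -2, 2]].
The roots have two lengths (squared-length ratio 2:1); the short ones are alpha_{1,2,3,4}. The associated Dynkin diagram is a chain of 5 nodes with a double edge at one end; the terminal node there is the unique long simple root (C_5), so the type is C_5 (the algebra sp(10)).

C_5 (sp(10))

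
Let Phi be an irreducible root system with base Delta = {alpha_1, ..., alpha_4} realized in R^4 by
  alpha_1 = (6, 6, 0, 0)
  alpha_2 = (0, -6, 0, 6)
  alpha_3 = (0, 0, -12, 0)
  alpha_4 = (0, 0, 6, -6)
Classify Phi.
C_4

Compute the Cartan integers a_ij = 2(alpha_i, alpha_j)/(alpha_j, alpha_j); the resulting 4x4 Cartan matrix is
[[2, -1, 0, 0], [-1, 2, 0, -1], [0, 0, 2, -2], [0, -1, -1, 2]].
The roots have two lengths (squared-length ratio 2:1); the short ones are alpha_{1,2,4}. The associated Dynkin diagram is a chain of 4 nodes with a double edge at one end; the terminal node there is the unique long simple root (C_4), so the type is C_4 (the algebra sp(8)).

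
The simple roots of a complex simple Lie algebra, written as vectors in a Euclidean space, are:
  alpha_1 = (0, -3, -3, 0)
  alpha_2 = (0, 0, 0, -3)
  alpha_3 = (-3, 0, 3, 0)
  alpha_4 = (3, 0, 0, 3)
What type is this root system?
type B_4

Compute the Cartan integers a_ij = 2(alpha_i, alpha_j)/(alpha_j, alpha_j); the resulting 4x4 Cartan matrix is
[[2, 0, -1, 0], [0, 2, 0, -1], [-1, 0, 2, -1], [0, -2, -1, 2]].
The roots have two lengths (squared-length ratio 2:1); the short ones are alpha_{2}. The associated Dynkin diagram is a chain of 4 nodes with a double edge at one end; the terminal node there is the unique short simple root (B_4), so the type is B_4 (the algebra so(9)).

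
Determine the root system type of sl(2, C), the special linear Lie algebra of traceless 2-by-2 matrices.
A1

This is sl(2), which has dimension 2^2 - 1 = 3 and rank 2 - 1 = 1 (a Cartan subalgebra is the diagonal traceless matrices). In the classification of classical Lie algebras, the special linear algebra sl(n+1) has type A_n; here n = 1, so the Dynkin diagram is a chain of 1 nodes with single edges (A_1). Hence the type is A_1.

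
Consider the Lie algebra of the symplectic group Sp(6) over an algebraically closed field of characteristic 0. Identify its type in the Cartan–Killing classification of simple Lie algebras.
C_3 (sp(6))

This is sp(6), which has dimension 6(6+1)/2 = 21 and rank 6/2 = 3. In the classification of classical Lie algebras, the symplectic algebra sp(2n) has type C_n; here n = 3, so the Dynkin diagram is a chain of 3 nodes with a double edge at one end; the terminal node there is the unique long simple root (C_3). Hence the type is C_3.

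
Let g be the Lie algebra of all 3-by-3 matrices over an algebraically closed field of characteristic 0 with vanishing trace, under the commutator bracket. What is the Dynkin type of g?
This is sl(3), which has dimension 3^2 - 1 = 8 and rank 3 - 1 = 2 (a Cartan subalgebra is the diagonal traceless matrices). In the classification of classical Lie algebras, the special linear algebra sl(n+1) has type A_n; here n = 2, so the Dynkin diagram is a chain of 2 nodes with single edges (A_2). Hence the type is A_2.

A_2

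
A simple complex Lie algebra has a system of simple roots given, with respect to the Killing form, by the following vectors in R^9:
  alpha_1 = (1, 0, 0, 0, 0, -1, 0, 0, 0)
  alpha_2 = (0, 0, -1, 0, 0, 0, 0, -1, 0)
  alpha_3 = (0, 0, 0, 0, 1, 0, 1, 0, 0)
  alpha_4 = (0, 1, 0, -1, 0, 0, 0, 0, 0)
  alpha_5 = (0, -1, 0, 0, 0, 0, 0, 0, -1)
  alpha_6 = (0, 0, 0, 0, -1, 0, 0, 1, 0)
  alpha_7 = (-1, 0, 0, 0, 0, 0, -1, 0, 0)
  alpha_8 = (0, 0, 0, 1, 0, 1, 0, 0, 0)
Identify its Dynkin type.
Compute the Cartan integers a_ij = 2(alpha_i, alpha_j)/(alpha_j, alpha_j); the resulting 8x8 Cartan matrix is
[[2, 0, 0, 0, 0, 0, -1, -1], [0, 2, 0, 0, 0, -1, 0, 0], [0, 0, 2, 0, 0, -1, -1, 0], [0, 0, 0, 2, -1, 0, 0, -1], [0, 0, 0, -1, 2, 0, 0, 0], [0, -1, -1, 0, 0, 2, 0, 0], [-1, 0, -1, 0, 0, 0, 2, 0], [-1, 0, 0, -1, 0, 0, 0, 2]].
All simple roots have the same length, so the diagram is simply laced. The associated Dynkin diagram is a chain of 8 nodes with single edges (A_8), so the type is A_8 (the algebra sl(9)).

A_8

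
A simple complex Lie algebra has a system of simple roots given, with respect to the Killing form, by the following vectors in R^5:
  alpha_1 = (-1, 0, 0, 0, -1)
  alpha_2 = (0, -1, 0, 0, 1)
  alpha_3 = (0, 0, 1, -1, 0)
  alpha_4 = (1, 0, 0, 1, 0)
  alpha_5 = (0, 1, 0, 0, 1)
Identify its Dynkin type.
Compute the Cartan integers a_ij = 2(alpha_i, alpha_j)/(alpha_j, alpha_j); the resulting 5x5 Cartan matrix is
[[2, -1, 0, -1, -1], [-1, 2, 0, 0, 0], [0, 0, 2, -1, 0], [-1, 0, -1, 2, 0], [-1, 0, 0, 0, 2]].
All simple roots have the same length, so the diagram is simply laced. The associated Dynkin diagram is a chain of 3 nodes with a fork of two nodes at one end (D_5), so the type is D_5 (the algebra so(10)).

type D_5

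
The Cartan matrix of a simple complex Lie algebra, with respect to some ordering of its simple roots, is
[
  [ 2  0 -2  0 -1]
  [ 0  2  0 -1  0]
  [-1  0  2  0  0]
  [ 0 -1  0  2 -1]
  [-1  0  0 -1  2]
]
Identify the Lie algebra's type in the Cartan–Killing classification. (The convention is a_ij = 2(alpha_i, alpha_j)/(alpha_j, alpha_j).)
The matrix has rank 5 with 2's on the diagonal. Reading the off-diagonal entries as Dynkin edges (a single edge where a_ij = a_ji = -1; a double or triple edge where a_ij * a_ji = 2 or 3), the diagram is a chain of 5 nodes with a double edge at one end; the terminal node there is the unique short simple root (B_5). One simple-root ordering that puts it in standard form is (alpha_2, alpha_4, alpha_5, alpha_1, alpha_3). So the algebra is type B_5, i.e. so(11).

B_5 (so(11))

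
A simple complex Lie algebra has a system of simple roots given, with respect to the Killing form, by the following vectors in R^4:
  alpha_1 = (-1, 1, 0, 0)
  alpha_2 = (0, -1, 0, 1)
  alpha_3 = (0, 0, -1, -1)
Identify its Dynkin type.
Compute the Cartan integers a_ij = 2(alpha_i, alpha_j)/(alpha_j, alpha_j); the resulting 3x3 Cartan matrix is
[[2, -1, 0], [-1, 2, -1], [0, -1, 2]].
All simple roots have the same length, so the diagram is simply laced. The associated Dynkin diagram is a chain of 3 nodes with single edges (A_3), so the type is A_3 (the algebra sl(4)).

A3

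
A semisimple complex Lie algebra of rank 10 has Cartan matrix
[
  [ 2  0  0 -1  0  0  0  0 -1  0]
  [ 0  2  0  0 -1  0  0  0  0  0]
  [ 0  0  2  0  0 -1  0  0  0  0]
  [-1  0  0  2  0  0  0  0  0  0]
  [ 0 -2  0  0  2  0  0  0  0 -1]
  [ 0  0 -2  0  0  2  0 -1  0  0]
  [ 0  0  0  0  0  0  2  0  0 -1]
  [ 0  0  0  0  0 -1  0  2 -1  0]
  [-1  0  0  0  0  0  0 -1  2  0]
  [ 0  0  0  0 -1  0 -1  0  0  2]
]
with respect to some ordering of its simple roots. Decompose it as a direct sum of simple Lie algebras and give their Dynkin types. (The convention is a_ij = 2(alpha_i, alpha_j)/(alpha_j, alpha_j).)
type B_4 ⊕ type B_6

The diagram associated to this matrix has two connected components: the simple roots {alpha_2, alpha_5, alpha_7, alpha_10} form a chain of 4 nodes with a double edge at one end; the terminal node there is the unique short simple root (B_4), and {alpha_1, alpha_3, alpha_4, alpha_6, alpha_8, alpha_9} form a chain of 6 nodes with a double edge at one end; the terminal node there is the unique short simple root (B_6). A semisimple Lie algebra decomposes uniquely as the direct sum of simple ideals, one per connected component of its Dynkin diagram, so g ≅ B_4 ⊕ B_6 (dimension 36 + 78 = 114).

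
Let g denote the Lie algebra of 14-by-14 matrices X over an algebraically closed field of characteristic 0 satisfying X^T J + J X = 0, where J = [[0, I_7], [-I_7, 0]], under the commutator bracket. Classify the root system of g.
This is sp(14), which has dimension 14(14+1)/2 = 105 and rank 14/2 = 7. In the classification of classical Lie algebras, the symplectic algebra sp(2n) has type C_n; here n = 7, so the Dynkin diagram is a chain of 7 nodes with a double edge at one end; the terminal node there is the unique long simple root (C_7). Hence the type is C_7.

C_7 (sp(14))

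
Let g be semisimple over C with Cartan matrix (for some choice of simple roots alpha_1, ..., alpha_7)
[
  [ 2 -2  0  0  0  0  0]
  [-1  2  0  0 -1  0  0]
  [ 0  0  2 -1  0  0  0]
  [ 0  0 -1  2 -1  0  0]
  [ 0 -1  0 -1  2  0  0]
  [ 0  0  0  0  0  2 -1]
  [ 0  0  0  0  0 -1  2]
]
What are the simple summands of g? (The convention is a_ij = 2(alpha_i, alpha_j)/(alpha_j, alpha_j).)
The diagram associated to this matrix has two connected components: the simple roots {alpha_6, alpha_7} form a chain of 2 nodes with single edges (A_2), and {alpha_1, alpha_2, alpha_3, alpha_4, alpha_5} form a chain of 5 nodes with a double edge at one end; the terminal node there is the unique long simple root (C_5). A semisimple Lie algebra decomposes uniquely as the direct sum of simple ideals, one per connected component of its Dynkin diagram, so g ≅ A_2 ⊕ C_5 (dimension 8 + 55 = 63).

A_2 (sl(3)) + C_5 (sp(10))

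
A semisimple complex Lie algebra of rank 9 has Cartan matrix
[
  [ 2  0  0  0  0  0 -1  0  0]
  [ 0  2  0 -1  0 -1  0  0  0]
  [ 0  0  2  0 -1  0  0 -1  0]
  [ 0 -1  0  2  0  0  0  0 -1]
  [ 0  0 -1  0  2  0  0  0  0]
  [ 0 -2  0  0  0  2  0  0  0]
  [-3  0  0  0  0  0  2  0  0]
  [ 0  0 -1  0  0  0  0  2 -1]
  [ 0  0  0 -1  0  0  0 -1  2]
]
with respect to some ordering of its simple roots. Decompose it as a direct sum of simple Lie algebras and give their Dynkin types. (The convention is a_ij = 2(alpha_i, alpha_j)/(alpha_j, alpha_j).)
The diagram associated to this matrix has two connected components: the simple roots {alpha_2, alpha_3, alpha_4, alpha_5, alpha_6, alpha_8, alpha_9} form a chain of 7 nodes with a double edge at one end; the terminal node there is the unique long simple root (C_7), and {alpha_1, alpha_7} form two nodes joined by a triple edge (G_2). A semisimple Lie algebra decomposes uniquely as the direct sum of simple ideals, one per connected component of its Dynkin diagram, so g ≅ C_7 ⊕ G_2 (dimension 105 + 14 = 119).

C_7 ⊕ G_2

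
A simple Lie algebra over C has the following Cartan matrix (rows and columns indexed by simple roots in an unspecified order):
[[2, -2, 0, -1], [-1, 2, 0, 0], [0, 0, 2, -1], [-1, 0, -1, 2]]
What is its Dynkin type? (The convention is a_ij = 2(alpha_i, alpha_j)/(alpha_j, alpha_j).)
B4

The matrix has rank 4 with 2's on the diagonal. Reading the off-diagonal entries as Dynkin edges (a single edge where a_ij = a_ji = -1; a double or triple edge where a_ij * a_ji = 2 or 3), the diagram is a chain of 4 nodes with a double edge at one end; the terminal node there is the unique short simple root (B_4). One simple-root ordering that puts it in standard form is (alpha_3, alpha_4, alpha_1, alpha_2). So the algebra is type B_4, i.e. so(9).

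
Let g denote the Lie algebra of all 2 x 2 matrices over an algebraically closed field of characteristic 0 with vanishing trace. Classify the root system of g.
This is sl(2), which has dimension 2^2 - 1 = 3 and rank 2 - 1 = 1 (a Cartan subalgebra is the diagonal traceless matrices). In the classification of classical Lie algebras, the special linear algebra sl(n+1) has type A_n; here n = 1, so the Dynkin diagram is a chain of 1 nodes with single edges (A_1). Hence the type is A_1.

A_1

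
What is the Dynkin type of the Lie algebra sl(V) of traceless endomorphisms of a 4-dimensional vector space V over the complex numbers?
type A_3

This is sl(4), which has dimension 4^2 - 1 = 15 and rank 4 - 1 = 3 (a Cartan subalgebra is the diagonal traceless matrices). In the classification of classical Lie algebras, the special linear algebra sl(n+1) has type A_n; here n = 3, so the Dynkin diagram is a chain of 3 nodes with single edges (A_3). Hence the type is A_3.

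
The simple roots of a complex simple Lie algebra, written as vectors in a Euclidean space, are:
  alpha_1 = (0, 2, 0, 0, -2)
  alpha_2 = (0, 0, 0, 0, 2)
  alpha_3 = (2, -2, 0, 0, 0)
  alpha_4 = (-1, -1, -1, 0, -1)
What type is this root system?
F4

Compute the Cartan integers a_ij = 2(alpha_i, alpha_j)/(alpha_j, alpha_j); the resulting 4x4 Cartan matrix is
[[2, -2, -1, 0], [-1, 2, 0, -1], [-1, 0, 2, 0], [0, -1, 0, 2]].
The roots have two lengths (squared-length ratio 2:1); the short ones are alpha_{2,4}. The associated Dynkin diagram is a chain of 4 nodes with a double edge between the middle two (F_4), so the type is F_4.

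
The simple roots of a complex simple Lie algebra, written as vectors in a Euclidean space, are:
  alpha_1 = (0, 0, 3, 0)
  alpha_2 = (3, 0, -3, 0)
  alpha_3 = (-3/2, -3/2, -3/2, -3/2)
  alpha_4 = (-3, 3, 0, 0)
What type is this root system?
Compute the Cartan integers a_ij = 2(alpha_i, alpha_j)/(alpha_j, alpha_j); the resulting 4x4 Cartan matrix is
[[2, -1, -1, 0], [-2, 2, 0, -1], [-1, 0, 2, 0], [0, -1, 0, 2]].
The roots have two lengths (squared-length ratio 2:1); the short ones are alpha_{1,3}. The associated Dynkin diagram is a chain of 4 nodes with a double edge between the middle two (F_4), so the type is F_4.

F_4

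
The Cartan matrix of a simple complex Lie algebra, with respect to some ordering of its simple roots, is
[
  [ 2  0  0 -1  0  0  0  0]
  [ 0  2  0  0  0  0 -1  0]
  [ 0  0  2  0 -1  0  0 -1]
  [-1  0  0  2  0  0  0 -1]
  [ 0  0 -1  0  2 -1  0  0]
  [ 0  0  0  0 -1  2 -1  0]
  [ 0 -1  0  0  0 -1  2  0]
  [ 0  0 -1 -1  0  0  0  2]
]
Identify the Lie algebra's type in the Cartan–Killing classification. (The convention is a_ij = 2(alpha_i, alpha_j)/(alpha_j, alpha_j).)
The matrix has rank 8 with 2's on the diagonal. Reading the off-diagonal entries as Dynkin edges (a single edge where a_ij = a_ji = -1; a double or triple edge where a_ij * a_ji = 2 or 3), the diagram is a chain of 8 nodes with single edges (A_8). One simple-root ordering that puts it in standard form is (alpha_2, alpha_7, alpha_6, alpha_5, alpha_3, alpha_8, alpha_4, alpha_1). So the algebra is type A_8, i.e. sl(9).

A8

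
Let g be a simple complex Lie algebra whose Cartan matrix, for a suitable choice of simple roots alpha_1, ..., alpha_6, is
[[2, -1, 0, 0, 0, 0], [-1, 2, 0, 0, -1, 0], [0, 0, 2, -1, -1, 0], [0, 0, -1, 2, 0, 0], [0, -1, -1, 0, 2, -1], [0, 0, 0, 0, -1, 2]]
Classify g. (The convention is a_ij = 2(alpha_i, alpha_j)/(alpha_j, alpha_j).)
The matrix has rank 6 with 2's on the diagonal. Reading the off-diagonal entries as Dynkin edges (a single edge where a_ij = a_ji = -1; a double or triple edge where a_ij * a_ji = 2 or 3), the diagram is a chain of 5 nodes with one extra node attached to the third node from one end (E_6). One simple-root ordering that puts it in standard form is (alpha_1, alpha_6, alpha_2, alpha_5, alpha_3, alpha_4). So the algebra is type E_6.

type E_6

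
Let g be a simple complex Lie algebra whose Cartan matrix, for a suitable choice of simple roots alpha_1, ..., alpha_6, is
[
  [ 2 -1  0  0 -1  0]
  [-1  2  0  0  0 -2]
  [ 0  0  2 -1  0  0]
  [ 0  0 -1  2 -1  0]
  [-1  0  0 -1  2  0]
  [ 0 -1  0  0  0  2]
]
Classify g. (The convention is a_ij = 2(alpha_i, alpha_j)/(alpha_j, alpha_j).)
The matrix has rank 6 with 2's on the diagonal. Reading the off-diagonal entries as Dynkin edges (a single edge where a_ij = a_ji = -1; a double or triple edge where a_ij * a_ji = 2 or 3), the diagram is a chain of 6 nodes with a double edge at one end; the terminal node there is the unique short simple root (B_6). One simple-root ordering that puts it in standard form is (alpha_3, alpha_4, alpha_5, alpha_1, alpha_2, alpha_6). So the algebra is type B_6, i.e. so(13).

B_6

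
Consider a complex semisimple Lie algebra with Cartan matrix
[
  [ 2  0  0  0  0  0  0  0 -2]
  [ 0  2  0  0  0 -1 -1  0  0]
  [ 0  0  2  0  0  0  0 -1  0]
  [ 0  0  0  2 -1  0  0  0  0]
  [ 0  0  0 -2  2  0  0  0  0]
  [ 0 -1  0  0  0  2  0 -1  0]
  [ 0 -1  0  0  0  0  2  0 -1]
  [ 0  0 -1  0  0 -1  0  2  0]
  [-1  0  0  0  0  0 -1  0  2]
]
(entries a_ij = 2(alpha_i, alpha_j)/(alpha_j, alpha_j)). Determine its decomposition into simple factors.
B2 ⊕ C7

The diagram associated to this matrix has two connected components: the simple roots {alpha_4, alpha_5} form a chain of 2 nodes with a double edge at one end; the terminal node there is the unique short simple root (B_2), and {alpha_1, alpha_2, alpha_3, alpha_6, alpha_7, alpha_8, alpha_9} form a chain of 7 nodes with a double edge at one end; the terminal node there is the unique long simple root (C_7). A semisimple Lie algebra decomposes uniquely as the direct sum of simple ideals, one per connected component of its Dynkin diagram, so g ≅ B_2 ⊕ C_7 (dimension 10 + 105 = 115).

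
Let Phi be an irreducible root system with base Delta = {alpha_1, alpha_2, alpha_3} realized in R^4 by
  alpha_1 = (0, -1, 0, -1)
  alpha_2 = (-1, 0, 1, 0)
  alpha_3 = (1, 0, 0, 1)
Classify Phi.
Compute the Cartan integers a_ij = 2(alpha_i, alpha_j)/(alpha_j, alpha_j); the resulting 3x3 Cartan matrix is
[[2, 0, -1], [0, 2, -1], [-1, -1, 2]].
All simple roots have the same length, so the diagram is simply laced. The associated Dynkin diagram is a chain of 3 nodes with single edges (A_3), so the type is A_3 (the algebra sl(4)).

type A_3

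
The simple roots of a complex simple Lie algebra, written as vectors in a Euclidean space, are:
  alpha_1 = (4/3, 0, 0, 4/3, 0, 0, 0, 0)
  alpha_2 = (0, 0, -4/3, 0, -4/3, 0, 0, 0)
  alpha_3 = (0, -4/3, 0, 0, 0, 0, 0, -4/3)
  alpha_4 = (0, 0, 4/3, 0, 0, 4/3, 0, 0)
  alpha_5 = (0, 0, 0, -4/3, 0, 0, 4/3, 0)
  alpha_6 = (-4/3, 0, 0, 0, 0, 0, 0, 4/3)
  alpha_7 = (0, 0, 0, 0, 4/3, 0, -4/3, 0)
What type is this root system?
A_7 (sl(8))

Compute the Cartan integers a_ij = 2(alpha_i, alpha_j)/(alpha_j, alpha_j); the resulting 7x7 Cartan matrix is
[[2, 0, 0, 0, -1, -1, 0], [0, 2, 0, -1, 0, 0, -1], [0, 0, 2, 0, 0, -1, 0], [0, -1, 0, 2, 0, 0, 0], [-1, 0, 0, 0, 2, 0, -1], [-1, 0, -1, 0, 0, 2, 0], [0, -1, 0, 0, -1, 0, 2]].
All simple roots have the same length, so the diagram is simply laced. The associated Dynkin diagram is a chain of 7 nodes with single edges (A_7), so the type is A_7 (the algebra sl(8)).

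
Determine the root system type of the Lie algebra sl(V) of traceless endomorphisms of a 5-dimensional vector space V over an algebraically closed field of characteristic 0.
This is sl(5), which has dimension 5^2 - 1 = 24 and rank 5 - 1 = 4 (a Cartan subalgebra is the diagonal traceless matrices). In the classification of classical Lie algebras, the special linear algebra sl(n+1) has type A_n; here n = 4, so the Dynkin diagram is a chain of 4 nodes with single edges (A_4). Hence the type is A_4.

A_4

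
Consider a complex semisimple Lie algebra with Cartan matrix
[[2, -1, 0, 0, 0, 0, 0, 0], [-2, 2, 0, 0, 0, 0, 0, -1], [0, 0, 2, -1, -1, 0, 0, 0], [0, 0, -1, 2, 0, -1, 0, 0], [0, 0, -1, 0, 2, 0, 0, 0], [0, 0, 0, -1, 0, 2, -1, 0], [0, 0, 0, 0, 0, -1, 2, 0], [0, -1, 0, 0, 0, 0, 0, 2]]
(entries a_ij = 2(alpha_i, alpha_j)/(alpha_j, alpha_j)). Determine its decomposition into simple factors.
The diagram associated to this matrix has two connected components: the simple roots {alpha_3, alpha_4, alpha_5, alpha_6, alpha_7} form a chain of 5 nodes with single edges (A_5), and {alpha_1, alpha_2, alpha_8} form a chain of 3 nodes with a double edge at one end; the terminal node there is the unique short simple root (B_3). A semisimple Lie algebra decomposes uniquely as the direct sum of simple ideals, one per connected component of its Dynkin diagram, so g ≅ A_5 ⊕ B_3 (dimension 35 + 21 = 56).

A5 + B3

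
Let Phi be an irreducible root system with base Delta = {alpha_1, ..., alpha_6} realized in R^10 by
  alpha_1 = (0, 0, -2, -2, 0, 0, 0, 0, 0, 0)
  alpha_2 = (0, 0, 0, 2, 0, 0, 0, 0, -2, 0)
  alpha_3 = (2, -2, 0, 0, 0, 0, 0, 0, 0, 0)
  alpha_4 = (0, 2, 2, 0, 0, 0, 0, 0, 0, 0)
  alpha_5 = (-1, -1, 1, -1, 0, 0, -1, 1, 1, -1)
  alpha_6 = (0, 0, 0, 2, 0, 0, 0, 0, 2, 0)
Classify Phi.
Compute the Cartan integers a_ij = 2(alpha_i, alpha_j)/(alpha_j, alpha_j); the resulting 6x6 Cartan matrix is
[[2, -1, 0, -1, 0, -1], [-1, 2, 0, 0, -1, 0], [0, 0, 2, -1, 0, 0], [-1, 0, -1, 2, 0, 0], [0, -1, 0, 0, 2, 0], [-1, 0, 0, 0, 0, 2]].
All simple roots have the same length, so the diagram is simply laced. The associated Dynkin diagram is a chain of 5 nodes with one extra node attached to the third node from one end (E_6), so the type is E_6.

E_6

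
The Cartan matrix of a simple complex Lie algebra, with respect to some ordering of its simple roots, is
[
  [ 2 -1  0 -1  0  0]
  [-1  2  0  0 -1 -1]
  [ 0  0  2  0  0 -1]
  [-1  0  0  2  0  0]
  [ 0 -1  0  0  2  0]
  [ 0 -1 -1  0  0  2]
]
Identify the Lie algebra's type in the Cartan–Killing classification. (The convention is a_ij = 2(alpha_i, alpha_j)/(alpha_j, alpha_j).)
The matrix has rank 6 with 2's on the diagonal. Reading the off-diagonal entries as Dynkin edges (a single edge where a_ij = a_ji = -1; a double or triple edge where a_ij * a_ji = 2 or 3), the diagram is a chain of 5 nodes with one extra node attached to the third node from one end (E_6). One simple-root ordering that puts it in standard form is (alpha_3, alpha_5, alpha_6, alpha_2, alpha_1, alpha_4). So the algebra is type E_6.

E_6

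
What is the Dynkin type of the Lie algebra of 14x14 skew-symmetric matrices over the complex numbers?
D_7 (so(14))

This is so(14) with 14 even, which has dimension 14(14-1)/2 = 91 and rank 14/2 = 7. In the classification of classical Lie algebras, the orthogonal algebra so(2n) in an even number of variables has type D_n; here n = 7, so the Dynkin diagram is a chain of 5 nodes with a fork of two nodes at one end (D_7). Hence the type is D_7.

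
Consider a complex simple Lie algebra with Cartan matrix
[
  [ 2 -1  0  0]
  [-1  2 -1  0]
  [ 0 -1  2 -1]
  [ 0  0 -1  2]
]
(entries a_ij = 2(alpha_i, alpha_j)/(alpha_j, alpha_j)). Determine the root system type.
A_4

The matrix has rank 4 with 2's on the diagonal. Reading the off-diagonal entries as Dynkin edges (a single edge where a_ij = a_ji = -1; a double or triple edge where a_ij * a_ji = 2 or 3), the diagram is a chain of 4 nodes with single edges (A_4). One simple-root ordering that puts it in standard form is (alpha_1, alpha_2, alpha_3, alpha_4). So the algebra is type A_4, i.e. sl(5).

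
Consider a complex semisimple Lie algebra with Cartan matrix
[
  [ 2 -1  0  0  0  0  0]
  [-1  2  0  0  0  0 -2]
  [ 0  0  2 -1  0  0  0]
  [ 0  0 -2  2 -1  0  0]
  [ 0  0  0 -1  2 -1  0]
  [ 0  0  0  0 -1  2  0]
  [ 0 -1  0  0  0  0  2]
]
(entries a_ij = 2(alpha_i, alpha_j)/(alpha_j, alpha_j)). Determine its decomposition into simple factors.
type B_3 ⊕ type B_4

The diagram associated to this matrix has two connected components: the simple roots {alpha_1, alpha_2, alpha_7} form a chain of 3 nodes with a double edge at one end; the terminal node there is the unique short simple root (B_3), and {alpha_3, alpha_4, alpha_5, alpha_6} form a chain of 4 nodes with a double edge at one end; the terminal node there is the unique short simple root (B_4). A semisimple Lie algebra decomposes uniquely as the direct sum of simple ideals, one per connected component of its Dynkin diagram, so g ≅ B_3 ⊕ B_4 (dimension 21 + 36 = 57).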